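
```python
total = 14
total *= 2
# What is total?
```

Trace:
`total = 14` → total = 14
`total *= 2` → total = 28
So total = 28

Answer: 28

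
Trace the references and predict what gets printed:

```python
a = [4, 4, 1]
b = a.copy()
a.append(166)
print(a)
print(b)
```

Key concept: list.copy() creates independent copy.
Step by step:
`a = [4, 4, 1]` → a = [4, 4, 1]
`b = a.copy()` → b = [4, 4, 1]
`a.append(166)` → a = [4, 4, 1, 166]
`print(a)` → prints [4, 4, 1, 166]
`print(b)` → prints [4, 4, 1]

Answer:
[4, 4, 1, 166]
[4, 4, 1]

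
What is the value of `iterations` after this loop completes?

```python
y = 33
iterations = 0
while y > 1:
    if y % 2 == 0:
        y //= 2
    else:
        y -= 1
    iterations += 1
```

Steps to reduce 33 to 1
`iterations` takes the values: 0 → 1 → 2 → 3 → 4 → 5 → 6

Answer: 6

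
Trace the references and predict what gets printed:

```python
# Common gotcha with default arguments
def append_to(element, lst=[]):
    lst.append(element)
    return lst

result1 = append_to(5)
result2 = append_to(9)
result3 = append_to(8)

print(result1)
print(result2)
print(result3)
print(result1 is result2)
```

Key concept: mutable default argument gotcha.
Step by step:
`result1 = append_to(5)` → result1 = [5]
`result2 = append_to(9)` → result1 = [5, 9] (same object as result2); result2 = [5, 9] (same object as result1)
`result3 = append_to(8)` → result1 = [5, 9, 8] (same object as result2, result3); result2 = [5, 9, 8] (same object as result1, result3); result3 = [5, 9, 8] (same object as result1, result2)
`print(result1)` → prints [5, 9, 8]
`print(result2)` → prints [5, 9, 8]
`print(result3)` → prints [5, 9, 8]
`print(result1 is result2)` → prints True

Answer:
[5, 9, 8]
[5, 9, 8]
[5, 9, 8]
True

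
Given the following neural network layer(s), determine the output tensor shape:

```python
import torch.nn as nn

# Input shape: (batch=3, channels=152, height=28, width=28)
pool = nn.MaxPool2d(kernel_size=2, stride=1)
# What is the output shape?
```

Input: (3, 152, 28, 28) -> Output: (3, 152, 27, 27)

Answer: (3, 152, 27, 27)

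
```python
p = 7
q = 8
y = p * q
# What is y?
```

Trace:
`p = 7` → p = 7
`q = 8` → q = 8
`y = p * q` → y = 56
So y = 56

Answer: 56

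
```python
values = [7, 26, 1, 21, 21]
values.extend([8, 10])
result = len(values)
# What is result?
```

Trace:
`values = [7, 26, 1, 21, 21]` → values = [7, 26, 1, 21, 21]
`values.extend([8, 10])` → values = [7, 26, 1, 21, 21, 8, 10]
`result = len(values)` → result = 7
So result = 7

Answer: 7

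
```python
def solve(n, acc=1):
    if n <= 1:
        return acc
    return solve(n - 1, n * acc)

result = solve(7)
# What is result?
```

Accumulator trace (n, acc): (7, 1) -> (6, 7) -> (5, 42) -> (4, 210) -> (3, 840) -> (2, 2520) -> (1, 5040) -> return 5040

Answer: 5040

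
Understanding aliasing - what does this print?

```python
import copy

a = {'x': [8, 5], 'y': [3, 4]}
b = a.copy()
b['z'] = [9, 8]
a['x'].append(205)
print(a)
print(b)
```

Key concept: shallow copy of dict with mutable values.
Step by step:
`a = {'x': [8, 5], 'y': [3, 4]}` → a = {'x': [8, 5], 'y': [3, 4]}
`b = a.copy()` → b = {'x': [8, 5], 'y': [3, 4]}
`b['z'] = [9, 8]` → b = {'x': [8, 5], 'y': [3, 4], 'z': [9, 8]}
`a['x'].append(205)` → a = {'x': [8, 5, 205], 'y': [3, 4]}; b = {'x': [8, 5, 205], 'y': [3, 4], 'z': [9, 8]}
`print(a)` → prints {'x': [8, 5, 205], 'y': [3, 4]}
`print(b)` → prints {'x': [8, 5, 205], 'y': [3, 4], 'z': [9, 8]}

Answer:
{'x': [8, 5, 205], 'y': [3, 4]}
{'x': [8, 5, 205], 'y': [3, 4], 'z': [9, 8]}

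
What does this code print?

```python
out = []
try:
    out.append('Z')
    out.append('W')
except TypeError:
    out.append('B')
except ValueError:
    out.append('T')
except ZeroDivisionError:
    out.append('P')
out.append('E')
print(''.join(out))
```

Execution trace: 'Z' (try body) → 'W' (try body, no exception) → 'E' (after the try/except). Output: ZWE

Answer: ZWE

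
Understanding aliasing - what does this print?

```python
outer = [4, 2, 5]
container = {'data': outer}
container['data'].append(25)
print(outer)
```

Key concept: dict holds reference to list.
Step by step:
`outer = [4, 2, 5]` → outer = [4, 2, 5]
`container = {'data': outer}` → container = {'data': [4, 2, 5]}
`container['data'].append(25)` → outer = [4, 2, 5, 25]; container = {'data': [4, 2, 5, 25]}
`print(outer)` → prints [4, 2, 5, 25]

Answer: [4, 2, 5, 25]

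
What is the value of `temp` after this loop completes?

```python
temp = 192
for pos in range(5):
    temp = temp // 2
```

Halve 5 times: 192 // 2^5 = 6
`temp` takes the values: 192 → 96 → 48 → 24 → 12 → 6

Answer: 6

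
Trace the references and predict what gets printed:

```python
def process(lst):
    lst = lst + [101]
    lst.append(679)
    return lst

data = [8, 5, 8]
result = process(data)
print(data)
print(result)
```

Key concept: rebinding parameter vs mutation.
Step by step:
`data = [8, 5, 8]` → data = [8, 5, 8]
`result = process(data)` → result = [8, 5, 8, 101, 679]
`print(data)` → prints [8, 5, 8]
`print(result)` → prints [8, 5, 8, 101, 679]

Answer:
[8, 5, 8]
[8, 5, 8, 101, 679]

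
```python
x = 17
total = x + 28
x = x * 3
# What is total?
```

Trace:
`x = 17` → x = 17
`total = x + 28` → total = 45
`x = x * 3` → x = 51
So total = 45

Answer: 45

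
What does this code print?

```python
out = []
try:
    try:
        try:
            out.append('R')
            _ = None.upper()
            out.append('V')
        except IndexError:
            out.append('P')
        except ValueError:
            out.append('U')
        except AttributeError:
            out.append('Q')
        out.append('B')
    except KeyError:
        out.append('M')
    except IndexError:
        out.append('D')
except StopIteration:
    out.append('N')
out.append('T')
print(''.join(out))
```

Execution trace: 'R' (inner try body) → 'Q' (inner except AttributeError) → 'B' (try body, no exception) → 'T' (after the try/except). Output: RQBT

Answer: RQBT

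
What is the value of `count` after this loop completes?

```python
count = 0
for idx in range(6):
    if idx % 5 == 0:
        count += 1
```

Count numbers divisible by 5 in range(6)
`count` takes the values: 0 → 1 → 2

Answer: 2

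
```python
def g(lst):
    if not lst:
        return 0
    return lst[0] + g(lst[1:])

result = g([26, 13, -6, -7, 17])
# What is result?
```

26 + 13 + (-6) + (-7) + 17 + 0 = 43

Answer: 43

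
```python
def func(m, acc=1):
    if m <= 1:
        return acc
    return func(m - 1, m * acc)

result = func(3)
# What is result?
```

Accumulator trace (n, acc): (3, 1) -> (2, 3) -> (1, 6) -> return 6

Answer: 6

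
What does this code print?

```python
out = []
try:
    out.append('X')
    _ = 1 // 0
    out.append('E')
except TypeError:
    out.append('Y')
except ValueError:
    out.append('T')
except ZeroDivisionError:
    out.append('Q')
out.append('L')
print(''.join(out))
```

Execution trace: 'X' (try body) → 'Q' (except ZeroDivisionError) → 'L' (after the try/except). Output: XQL

Answer: XQL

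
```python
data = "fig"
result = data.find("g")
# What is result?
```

Trace:
`data = "fig"` → data = 'fig'
`result = data.find("g")` → result = 2
So result = 2

Answer: 2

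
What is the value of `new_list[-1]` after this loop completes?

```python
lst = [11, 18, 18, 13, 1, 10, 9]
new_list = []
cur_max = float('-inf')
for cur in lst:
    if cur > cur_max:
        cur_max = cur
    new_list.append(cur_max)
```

Running max ends at 18
`new_list` takes the values: [] → [11] → [11, 18] → [11, 18, 18] → [11, 18, 18, 18] → [11, 18, 18, 18, 18] → [11, 18, 18, 18, 18, 18] → [11, 18, 18, 18, 18, 18, 18]
So `new_list[-1]` = 18

Answer: 18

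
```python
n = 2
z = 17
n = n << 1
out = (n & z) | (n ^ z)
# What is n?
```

Trace:
`n = 2` → n = 2
`z = 17` → z = 17
`n = n << 1` → n = 4
`out = (n & z) | (n ^ z)` → out = 21
So n = 4

Answer: 4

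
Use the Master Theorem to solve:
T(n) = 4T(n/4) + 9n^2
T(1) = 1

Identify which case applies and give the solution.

a=4, b=4, f(n)=9n^2. log_4(4) = 1. Since c=2 > 1 and the regularity condition holds (4(n/4)^2 = (4/4^2)n^2 with 4/4^2 < 1), Case 3 applies: T(n) = Θ(f(n)) = O(n^2).

Answer: O(n^2) - Case 3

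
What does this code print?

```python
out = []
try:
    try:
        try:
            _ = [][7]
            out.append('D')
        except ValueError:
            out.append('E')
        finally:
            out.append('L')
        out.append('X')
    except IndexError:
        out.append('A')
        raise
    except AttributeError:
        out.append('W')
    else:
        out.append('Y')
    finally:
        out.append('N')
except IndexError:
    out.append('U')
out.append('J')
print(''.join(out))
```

Execution trace: 'L' (inner finally) → 'A' (except IndexError) → 'N' (finally) → 'U' (outer except IndexError) → 'J' (after the try/except). Output: LANUJ

Answer: LANUJ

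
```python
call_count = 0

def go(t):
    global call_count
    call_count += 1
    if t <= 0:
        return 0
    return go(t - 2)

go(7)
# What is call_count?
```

Linear recursion stepping by 2: 5 calls from t=7 down to ≤0.

Answer: 5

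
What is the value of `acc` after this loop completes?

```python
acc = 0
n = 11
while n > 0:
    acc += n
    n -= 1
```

Sum 11 down to 1
`acc` takes the values: 0 → 11 → 21 → 30 → 38 → 45 → 51 → 56 → 60 → 63 → 65 → 66

Answer: 66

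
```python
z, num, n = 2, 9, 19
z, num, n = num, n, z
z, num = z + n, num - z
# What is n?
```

Trace:
`z, num, n = 2, 9, 19` → z = 2; num = 9; n = 19
`z, num, n = num, n, z` → z = 9; num = 19; n = 2
`z, num = z + n, num - z` → z = 11; num = 10
So n = 2

Answer: 2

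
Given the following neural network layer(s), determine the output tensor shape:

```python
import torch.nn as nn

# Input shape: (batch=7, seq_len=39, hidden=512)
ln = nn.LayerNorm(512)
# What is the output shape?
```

Input: (7, 39, 512) -> Output: (7, 39, 512)

Answer: (7, 39, 512)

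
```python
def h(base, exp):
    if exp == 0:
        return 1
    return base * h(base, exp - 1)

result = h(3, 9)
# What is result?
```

h(3, 9) = 3 * 3 * 3 * 3 * 3 * 3 * 3 * 3 * 3 = 19683

Answer: 19683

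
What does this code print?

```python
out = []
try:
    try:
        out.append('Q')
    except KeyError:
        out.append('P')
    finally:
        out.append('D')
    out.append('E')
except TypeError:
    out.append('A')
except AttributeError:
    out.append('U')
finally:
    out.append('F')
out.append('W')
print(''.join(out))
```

Execution trace: 'Q' (inner try body, no exception) → 'D' (inner finally) → 'E' (try body, no exception) → 'F' (finally) → 'W' (after the try/except). Output: QDEFW

Answer: QDEFW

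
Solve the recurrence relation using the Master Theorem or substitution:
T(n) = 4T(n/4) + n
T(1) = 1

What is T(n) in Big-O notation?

By Master Theorem: a=4, b=4, f(n)=n. Since log_4(4) = 1 and f(n) = Θ(n^1), Case 2 applies. T(n) = O(n log n).

Answer: O(n log n)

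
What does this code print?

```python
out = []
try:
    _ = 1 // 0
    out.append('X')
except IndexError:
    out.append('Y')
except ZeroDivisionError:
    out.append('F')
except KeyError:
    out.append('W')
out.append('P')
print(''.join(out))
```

Execution trace: 'F' (except ZeroDivisionError) → 'P' (after the try/except). Output: FP

Answer: FP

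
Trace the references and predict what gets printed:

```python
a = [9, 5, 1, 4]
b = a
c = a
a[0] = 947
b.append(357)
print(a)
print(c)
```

Key concept: multiple aliases.
Step by step:
`a = [9, 5, 1, 4]` → a = [9, 5, 1, 4]
`b = a` → b = [9, 5, 1, 4] (same object as a)
`c = a` → c = [9, 5, 1, 4] (same object as a, b)
`a[0] = 947` → a = [947, 5, 1, 4] (same object as b, c); b = [947, 5, 1, 4] (same object as a, c); c = [947, 5, 1, 4] (same object as a, b)
`b.append(357)` → a = [947, 5, 1, 4, 357] (same object as b, c); b = [947, 5, 1, 4, 357] (same object as a, c); c = [947, 5, 1, 4, 357] (same object as a, b)
`print(a)` → prints [947, 5, 1, 4, 357]
`print(c)` → prints [947, 5, 1, 4, 357]

Answer:
[947, 5, 1, 4, 357]
[947, 5, 1, 4, 357]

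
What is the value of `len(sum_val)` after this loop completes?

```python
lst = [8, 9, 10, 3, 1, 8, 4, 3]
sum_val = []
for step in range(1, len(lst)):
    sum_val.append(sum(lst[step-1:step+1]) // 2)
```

Number of 2-element averages
`sum_val` takes the values: [] → [8] → [8, 9] → [8, 9, 6] → [8, 9, 6, 2] → [8, 9, 6, 2, 4] → [8, 9, 6, 2, 4, 6] → [8, 9, 6, 2, 4, 6, 3]
So `len(sum_val)` = 7

Answer: 7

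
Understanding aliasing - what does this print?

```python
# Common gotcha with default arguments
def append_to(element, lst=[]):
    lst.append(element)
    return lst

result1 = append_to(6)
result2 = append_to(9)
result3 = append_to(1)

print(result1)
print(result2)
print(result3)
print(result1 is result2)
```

Key concept: mutable default argument gotcha.
Step by step:
`result1 = append_to(6)` → result1 = [6]
`result2 = append_to(9)` → result1 = [6, 9] (same object as result2); result2 = [6, 9] (same object as result1)
`result3 = append_to(1)` → result1 = [6, 9, 1] (same object as result2, result3); result2 = [6, 9, 1] (same object as result1, result3); result3 = [6, 9, 1] (same object as result1, result2)
`print(result1)` → prints [6, 9, 1]
`print(result2)` → prints [6, 9, 1]
`print(result3)` → prints [6, 9, 1]
`print(result1 is result2)` → prints True

Answer:
[6, 9, 1]
[6, 9, 1]
[6, 9, 1]
True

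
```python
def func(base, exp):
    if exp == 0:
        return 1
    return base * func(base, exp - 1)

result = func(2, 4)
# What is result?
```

func(2, 4) = 2 * 2 * 2 * 2 = 16

Answer: 16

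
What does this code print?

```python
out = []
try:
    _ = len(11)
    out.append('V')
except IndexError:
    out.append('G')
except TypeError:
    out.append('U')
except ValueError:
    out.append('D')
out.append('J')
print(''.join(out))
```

Execution trace: 'U' (except TypeError) → 'J' (after the try/except). Output: UJ

Answer: UJ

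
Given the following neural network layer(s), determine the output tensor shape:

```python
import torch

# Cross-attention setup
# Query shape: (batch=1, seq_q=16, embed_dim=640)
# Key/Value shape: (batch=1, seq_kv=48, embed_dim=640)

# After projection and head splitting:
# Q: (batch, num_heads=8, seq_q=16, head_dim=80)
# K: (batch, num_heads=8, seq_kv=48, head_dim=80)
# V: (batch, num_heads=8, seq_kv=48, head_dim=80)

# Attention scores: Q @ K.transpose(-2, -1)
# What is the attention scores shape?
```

Input: (1, 16, 640) -> Output: (1, 8, 16, 48)

Answer: (1, 8, 16, 48)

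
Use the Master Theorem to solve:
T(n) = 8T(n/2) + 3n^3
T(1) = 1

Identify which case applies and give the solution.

a=8, b=2, f(n)=3n^3. log_2(8) = 3. Since c=3 = 3, Case 2 applies: T(n) = Θ(n^log_b(a) · log n) = O(n^3 log n).

Answer: O(n^3 log n) - Case 2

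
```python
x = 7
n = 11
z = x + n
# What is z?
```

Trace:
`x = 7` → x = 7
`n = 11` → n = 11
`z = x + n` → z = 18
So z = 18

Answer: 18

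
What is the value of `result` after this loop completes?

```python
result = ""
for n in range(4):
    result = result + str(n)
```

Concatenate digits 0 to 3
`result` takes the values: "" → "0" → "01" → "012" → "0123"

Answer: "0123"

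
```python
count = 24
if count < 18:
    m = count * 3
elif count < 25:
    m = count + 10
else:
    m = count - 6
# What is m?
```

Trace:
`count = 24` → count = 24
`if count < 18: ...` → count < 18 is False, count < 25 is True → m = 34
So m = 34

Answer: 34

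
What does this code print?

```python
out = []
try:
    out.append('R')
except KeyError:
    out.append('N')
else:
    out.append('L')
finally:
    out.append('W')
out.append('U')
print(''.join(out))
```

Execution trace: 'R' (try body, no exception) → 'L' (else) → 'W' (finally) → 'U' (after the try/except). Output: RLWU

Answer: RLWU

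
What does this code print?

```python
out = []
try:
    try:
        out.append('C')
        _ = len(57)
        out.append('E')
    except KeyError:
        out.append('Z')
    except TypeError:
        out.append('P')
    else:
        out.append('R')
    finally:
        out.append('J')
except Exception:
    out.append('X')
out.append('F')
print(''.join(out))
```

Execution trace: 'C' (inner try body) → 'P' (inner except TypeError) → 'J' (inner finally) → 'F' (after the try/except). Output: CPJF

Answer: CPJF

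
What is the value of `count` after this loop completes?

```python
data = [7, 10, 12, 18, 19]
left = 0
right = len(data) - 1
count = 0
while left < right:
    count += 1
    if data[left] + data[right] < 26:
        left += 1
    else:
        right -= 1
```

Steps to find pair summing to 26
`count` takes the values: 0 → 1 → 2 → 3 → 4

Answer: 4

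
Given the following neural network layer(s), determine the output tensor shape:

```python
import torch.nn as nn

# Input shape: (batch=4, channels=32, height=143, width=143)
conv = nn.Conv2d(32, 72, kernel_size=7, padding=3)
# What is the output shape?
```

Input: (4, 32, 143, 143) -> Output: (4, 72, 143, 143)

Answer: (4, 72, 143, 143)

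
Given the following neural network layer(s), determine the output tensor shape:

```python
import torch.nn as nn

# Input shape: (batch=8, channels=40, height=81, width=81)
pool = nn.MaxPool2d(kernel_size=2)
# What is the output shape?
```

Input: (8, 40, 81, 81) -> Output: (8, 40, 40, 40)

Answer: (8, 40, 40, 40)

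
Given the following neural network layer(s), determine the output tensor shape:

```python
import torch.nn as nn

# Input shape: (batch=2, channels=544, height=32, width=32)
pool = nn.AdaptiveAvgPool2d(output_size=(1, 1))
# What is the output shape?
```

Input: (2, 544, 32, 32) -> Output: (2, 544, 1, 1)

Answer: (2, 544, 1, 1)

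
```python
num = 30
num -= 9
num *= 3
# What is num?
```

Trace:
`num = 30` → num = 30
`num -= 9` → num = 21
`num *= 3` → num = 63
So num = 63

Answer: 63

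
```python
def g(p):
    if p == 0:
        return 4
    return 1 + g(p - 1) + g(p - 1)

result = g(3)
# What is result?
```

g(p) = 1 + 2·g(p-1), g(0)=4. Closed form: (4+1)·2^3 - 1 = 39.

Answer: 39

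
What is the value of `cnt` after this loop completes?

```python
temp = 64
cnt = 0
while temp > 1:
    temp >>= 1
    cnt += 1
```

Count right shifts until 1
`cnt` takes the values: 0 → 1 → 2 → 3 → 4 → 5 → 6

Answer: 6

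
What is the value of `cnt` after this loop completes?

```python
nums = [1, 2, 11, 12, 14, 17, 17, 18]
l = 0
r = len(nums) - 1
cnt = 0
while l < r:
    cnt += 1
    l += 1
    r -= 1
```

Iterations until pointers meet (list length 8)
`cnt` takes the values: 0 → 1 → 2 → 3 → 4

Answer: 4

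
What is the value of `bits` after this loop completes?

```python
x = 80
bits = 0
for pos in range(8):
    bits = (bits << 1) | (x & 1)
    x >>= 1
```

Reverse lowest 8 bits of 80
`bits` takes the values: 0 → 1 → 2 → 5 → 10

Answer: 10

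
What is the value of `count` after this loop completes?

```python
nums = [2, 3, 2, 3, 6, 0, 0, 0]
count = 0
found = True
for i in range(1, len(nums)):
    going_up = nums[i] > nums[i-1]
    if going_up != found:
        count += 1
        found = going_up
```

Count direction changes in [2, 3, 2, 3, 6, 0, 0, 0]
`count` takes the values: 0 → 1 → 2 → 3

Answer: 3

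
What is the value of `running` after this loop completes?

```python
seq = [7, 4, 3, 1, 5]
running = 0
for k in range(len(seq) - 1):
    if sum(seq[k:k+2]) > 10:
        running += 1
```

Count windows with sum > 10
`running` takes the values: 0 → 1

Answer: 1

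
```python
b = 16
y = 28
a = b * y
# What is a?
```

Trace:
`b = 16` → b = 16
`y = 28` → y = 28
`a = b * y` → a = 448
So a = 448

Answer: 448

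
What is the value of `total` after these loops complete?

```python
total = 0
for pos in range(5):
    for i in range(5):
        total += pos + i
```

Sum of all pos+i for pos,i in 5x5
`total` takes the values: 0 → 1 → 3 → 6 → 10 → 11 → 13 → 16 → 20 → 25 → 27 → 30 → 34 → 39 → 45 → 48 → 52 → 57 → 63 → 70 → 74 → 79 → 85 → 92 → 100

Answer: 100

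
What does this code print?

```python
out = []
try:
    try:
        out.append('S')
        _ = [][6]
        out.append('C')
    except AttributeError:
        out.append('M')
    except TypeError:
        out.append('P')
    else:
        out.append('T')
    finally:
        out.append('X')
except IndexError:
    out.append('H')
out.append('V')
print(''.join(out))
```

Execution trace: 'S' (try body) → 'X' (finally) → 'H' (outer except IndexError) → 'V' (after the try/except). Output: SXHV

Answer: SXHV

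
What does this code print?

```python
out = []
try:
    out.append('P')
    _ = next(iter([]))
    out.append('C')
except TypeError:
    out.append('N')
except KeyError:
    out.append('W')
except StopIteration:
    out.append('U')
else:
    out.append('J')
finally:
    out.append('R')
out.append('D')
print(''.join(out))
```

Execution trace: 'P' (try body) → 'U' (except StopIteration) → 'R' (finally) → 'D' (after the try/except). Output: PURD

Answer: PURD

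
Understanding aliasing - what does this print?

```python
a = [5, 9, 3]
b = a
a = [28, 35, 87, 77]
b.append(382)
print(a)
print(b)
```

Key concept: rebinding vs mutation: a is rebound to a new list, b still points at the original.
Step by step:
`a = [5, 9, 3]` → a = [5, 9, 3]
`b = a` → b = [5, 9, 3] (same object as a)
`a = [28, 35, 87, 77]` → a = [28, 35, 87, 77]
`b.append(382)` → b = [5, 9, 3, 382]
`print(a)` → prints [28, 35, 87, 77]
`print(b)` → prints [5, 9, 3, 382]

Answer:
[28, 35, 87, 77]
[5, 9, 3, 382]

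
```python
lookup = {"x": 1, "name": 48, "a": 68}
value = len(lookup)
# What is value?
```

Trace:
`lookup = {"x": 1, "name": 48, "a": 68}` → lookup = {'x': 1, 'name': 48, 'a': 68}
`value = len(lookup)` → value = 3
So value = 3

Answer: 3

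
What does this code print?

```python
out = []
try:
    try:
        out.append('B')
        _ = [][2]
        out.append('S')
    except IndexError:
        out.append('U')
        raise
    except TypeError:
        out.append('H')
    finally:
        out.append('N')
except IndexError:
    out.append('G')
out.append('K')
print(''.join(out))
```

Execution trace: 'B' (inner try body) → 'U' (inner except IndexError) → 'N' (inner finally) → 'G' (outer except IndexError) → 'K' (after the try/except). Output: BUNGK

Answer: BUNGK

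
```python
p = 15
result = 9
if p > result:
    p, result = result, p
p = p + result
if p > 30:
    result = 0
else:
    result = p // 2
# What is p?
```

Trace:
`p = 15` → p = 15
`result = 9` → result = 9
`if p > result: ...` → p > result is True → p = 9; result = 15
`p = p + result` → p = 24
`if p > 30: ...` → p > 30 is False, take else branch → result = 12
So p = 24

Answer: 24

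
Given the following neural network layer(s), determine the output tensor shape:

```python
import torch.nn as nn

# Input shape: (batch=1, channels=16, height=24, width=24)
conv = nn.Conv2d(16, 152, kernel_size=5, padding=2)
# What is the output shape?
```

Input: (1, 16, 24, 24) -> Output: (1, 152, 24, 24)

Answer: (1, 152, 24, 24)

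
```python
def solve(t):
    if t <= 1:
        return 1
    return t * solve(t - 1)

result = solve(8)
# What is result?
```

solve(8) = 8 * 7 * 6 * 5 * 4 * 3 * 2 * 1 = 40320

Answer: 40320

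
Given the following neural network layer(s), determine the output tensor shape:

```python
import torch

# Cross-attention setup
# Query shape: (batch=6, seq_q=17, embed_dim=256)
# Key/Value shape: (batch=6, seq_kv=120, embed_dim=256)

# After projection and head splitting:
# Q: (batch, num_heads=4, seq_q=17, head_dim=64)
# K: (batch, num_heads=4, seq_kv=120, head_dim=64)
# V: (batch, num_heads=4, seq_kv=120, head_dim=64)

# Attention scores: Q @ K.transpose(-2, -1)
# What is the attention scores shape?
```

Input: (6, 17, 256) -> Output: (6, 4, 17, 120)

Answer: (6, 4, 17, 120)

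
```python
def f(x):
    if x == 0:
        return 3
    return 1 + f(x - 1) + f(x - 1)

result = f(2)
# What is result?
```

f(x) = 1 + 2·f(x-1), f(0)=3. Closed form: (3+1)·2^2 - 1 = 15.

Answer: 15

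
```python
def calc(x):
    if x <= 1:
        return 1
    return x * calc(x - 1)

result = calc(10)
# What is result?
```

calc(10) = 10 * 9 * 8 * 7 * 6 * 5 * 4 * 3 * 2 * 1 = 3628800

Answer: 3628800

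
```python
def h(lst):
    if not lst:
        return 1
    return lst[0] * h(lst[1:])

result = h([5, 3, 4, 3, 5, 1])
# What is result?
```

Product over [5, 3, 4, 3, 5, 1] = 5 * 3 * 4 * 3 * 5 * 1 = 900

Answer: 900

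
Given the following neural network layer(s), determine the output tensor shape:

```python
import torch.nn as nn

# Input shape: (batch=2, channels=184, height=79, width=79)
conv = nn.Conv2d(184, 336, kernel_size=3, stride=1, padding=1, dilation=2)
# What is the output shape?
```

Input: (2, 184, 79, 79) -> Output: (2, 336, 77, 77)

Answer: (2, 336, 77, 77)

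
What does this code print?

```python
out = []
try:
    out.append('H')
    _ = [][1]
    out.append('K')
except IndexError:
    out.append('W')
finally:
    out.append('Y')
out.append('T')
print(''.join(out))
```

Execution trace: 'H' (try body) → 'W' (except IndexError) → 'Y' (finally) → 'T' (after the try/except). Output: HWYT

Answer: HWYT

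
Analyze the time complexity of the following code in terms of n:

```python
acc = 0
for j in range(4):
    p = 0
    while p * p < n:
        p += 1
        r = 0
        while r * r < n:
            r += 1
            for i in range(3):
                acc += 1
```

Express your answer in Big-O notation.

Each loop level contributes: 1 × √n × √n × 1. Multiplying the contributions gives O(n).

Answer: O(n)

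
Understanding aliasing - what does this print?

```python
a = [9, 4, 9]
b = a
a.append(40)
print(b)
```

Key concept: basic list aliasing.
Step by step:
`a = [9, 4, 9]` → a = [9, 4, 9]
`b = a` → b = [9, 4, 9] (same object as a)
`a.append(40)` → a = [9, 4, 9, 40] (same object as b); b = [9, 4, 9, 40] (same object as a)
`print(b)` → prints [9, 4, 9, 40]

Answer: [9, 4, 9, 40]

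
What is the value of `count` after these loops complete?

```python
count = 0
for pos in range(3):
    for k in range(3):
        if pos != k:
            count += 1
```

3² - 3 (exclude diagonal)
`count` takes the values: 0 → 1 → 2 → 3 → 4 → 5 → 6

Answer: 6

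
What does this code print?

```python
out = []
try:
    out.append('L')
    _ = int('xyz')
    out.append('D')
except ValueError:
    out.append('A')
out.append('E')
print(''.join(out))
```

Execution trace: 'L' (try body) → 'A' (except ValueError) → 'E' (after the try/except). Output: LAE

Answer: LAE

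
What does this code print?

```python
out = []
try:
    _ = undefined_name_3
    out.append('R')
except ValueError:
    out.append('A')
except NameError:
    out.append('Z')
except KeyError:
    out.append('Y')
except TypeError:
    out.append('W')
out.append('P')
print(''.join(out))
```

Execution trace: 'Z' (except NameError) → 'P' (after the try/except). Output: ZP

Answer: ZP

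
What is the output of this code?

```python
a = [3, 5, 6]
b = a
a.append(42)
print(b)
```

Key concept: basic list aliasing.
Step by step:
`a = [3, 5, 6]` → a = [3, 5, 6]
`b = a` → b = [3, 5, 6] (same object as a)
`a.append(42)` → a = [3, 5, 6, 42] (same object as b); b = [3, 5, 6, 42] (same object as a)
`print(b)` → prints [3, 5, 6, 42]

Answer: [3, 5, 6, 42]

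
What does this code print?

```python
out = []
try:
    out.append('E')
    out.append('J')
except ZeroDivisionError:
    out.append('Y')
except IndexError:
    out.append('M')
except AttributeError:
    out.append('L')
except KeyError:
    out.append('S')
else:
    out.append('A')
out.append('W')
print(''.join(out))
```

Execution trace: 'E' (try body) → 'J' (try body, no exception) → 'A' (else) → 'W' (after the try/except). Output: EJAW

Answer: EJAW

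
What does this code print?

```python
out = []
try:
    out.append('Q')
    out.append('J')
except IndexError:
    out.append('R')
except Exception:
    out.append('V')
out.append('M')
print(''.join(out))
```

Execution trace: 'Q' (try body) → 'J' (try body, no exception) → 'M' (after the try/except). Output: QJM

Answer: QJM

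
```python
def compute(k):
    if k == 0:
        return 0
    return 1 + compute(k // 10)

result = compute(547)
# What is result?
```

Count of digits of 547: 3

Answer: 3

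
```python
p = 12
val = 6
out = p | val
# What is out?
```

Trace:
`p = 12` → p = 12
`val = 6` → val = 6
`out = p | val` → out = 14
So out = 14

Answer: 14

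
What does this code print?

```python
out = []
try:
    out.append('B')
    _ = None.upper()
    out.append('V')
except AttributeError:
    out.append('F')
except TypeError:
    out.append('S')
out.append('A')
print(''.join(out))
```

Execution trace: 'B' (try body) → 'F' (except AttributeError) → 'A' (after the try/except). Output: BFA

Answer: BFA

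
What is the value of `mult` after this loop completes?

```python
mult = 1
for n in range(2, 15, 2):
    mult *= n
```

Product of even numbers 2 to 14
`mult` takes the values: 1 → 2 → 8 → 48 → 384 → 3840 → 46080 → 645120

Answer: 645120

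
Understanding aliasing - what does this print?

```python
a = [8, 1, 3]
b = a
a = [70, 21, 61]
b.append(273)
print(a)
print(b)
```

Key concept: rebinding vs mutation: a is rebound to a new list, b still points at the original.
Step by step:
`a = [8, 1, 3]` → a = [8, 1, 3]
`b = a` → b = [8, 1, 3] (same object as a)
`a = [70, 21, 61]` → a = [70, 21, 61]
`b.append(273)` → b = [8, 1, 3, 273]
`print(a)` → prints [70, 21, 61]
`print(b)` → prints [8, 1, 3, 273]

Answer:
[70, 21, 61]
[8, 1, 3, 273]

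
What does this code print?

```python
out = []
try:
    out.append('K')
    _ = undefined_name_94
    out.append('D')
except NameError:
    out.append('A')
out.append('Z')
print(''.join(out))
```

Execution trace: 'K' (try body) → 'A' (except NameError) → 'Z' (after the try/except). Output: KAZ

Answer: KAZ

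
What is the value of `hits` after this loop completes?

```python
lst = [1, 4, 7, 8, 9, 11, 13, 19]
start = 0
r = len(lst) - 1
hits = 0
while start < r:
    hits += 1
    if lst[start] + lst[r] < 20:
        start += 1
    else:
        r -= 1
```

Steps to find pair summing to 20
`hits` takes the values: 0 → 1 → 2 → 3 → 4 → 5 → 6 → 7

Answer: 7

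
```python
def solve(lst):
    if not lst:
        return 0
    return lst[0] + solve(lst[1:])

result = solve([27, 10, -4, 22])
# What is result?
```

27 + 10 + (-4) + 22 + 0 = 55

Answer: 55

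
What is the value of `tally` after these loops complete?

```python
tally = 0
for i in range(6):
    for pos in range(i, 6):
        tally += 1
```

Upper triangle: 6 + 5 + ... + 1
`tally` takes the values: 0 → 1 → 2 → 3 → 4 → 5 → 6 → 7 → 8 → 9 → 10 → 11 → 12 → 13 → 14 → 15 → 16 → 17 → 18 → 19 → 20 → 21

Answer: 21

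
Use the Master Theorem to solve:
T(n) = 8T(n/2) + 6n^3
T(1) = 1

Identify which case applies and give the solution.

a=8, b=2, f(n)=6n^3. log_2(8) = 3. Since c=3 = 3, Case 2 applies: T(n) = Θ(n^log_b(a) · log n) = O(n^3 log n).

Answer: O(n^3 log n) - Case 2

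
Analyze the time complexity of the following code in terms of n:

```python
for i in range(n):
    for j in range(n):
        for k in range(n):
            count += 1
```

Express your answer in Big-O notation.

This is Triple nested loop. Time complexity: O(n³).

Answer: O(n³)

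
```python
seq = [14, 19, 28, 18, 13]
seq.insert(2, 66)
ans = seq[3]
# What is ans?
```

Trace:
`seq = [14, 19, 28, 18, 13]` → seq = [14, 19, 28, 18, 13]
`seq.insert(2, 66)` → seq = [14, 19, 66, 28, 18, 13]
`ans = seq[3]` → ans = 28
So ans = 28

Answer: 28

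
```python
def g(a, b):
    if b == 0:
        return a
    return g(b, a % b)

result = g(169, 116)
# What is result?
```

g(169, 116) -> g(116, 53) -> g(53, 10) -> g(10, 3) -> g(3, 1) -> g(1, 0) -> 1

Answer: 1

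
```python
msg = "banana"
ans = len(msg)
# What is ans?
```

Trace:
`msg = "banana"` → msg = 'banana'
`ans = len(msg)` → ans = 6
So ans = 6

Answer: 6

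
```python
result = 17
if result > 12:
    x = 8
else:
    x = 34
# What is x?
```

Trace:
`result = 17` → result = 17
`if result > 12: ...` → result > 12 is True → x = 8
So x = 8

Answer: 8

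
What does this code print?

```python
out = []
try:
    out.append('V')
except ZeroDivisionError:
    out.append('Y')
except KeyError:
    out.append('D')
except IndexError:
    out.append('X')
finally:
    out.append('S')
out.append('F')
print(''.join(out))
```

Execution trace: 'V' (try body, no exception) → 'S' (finally) → 'F' (after the try/except). Output: VSF

Answer: VSF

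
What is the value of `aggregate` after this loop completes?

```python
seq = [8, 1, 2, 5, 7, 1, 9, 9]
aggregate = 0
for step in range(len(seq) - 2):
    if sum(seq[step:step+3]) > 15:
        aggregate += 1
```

Count windows with sum > 15
`aggregate` takes the values: 0 → 1 → 2

Answer: 2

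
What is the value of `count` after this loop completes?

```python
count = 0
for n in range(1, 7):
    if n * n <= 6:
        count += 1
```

Count numbers where n² ≤ 6
`count` takes the values: 0 → 1 → 2

Answer: 2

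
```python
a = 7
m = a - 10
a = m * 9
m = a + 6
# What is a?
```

Trace:
`a = 7` → a = 7
`m = a - 10` → m = -3
`a = m * 9` → a = -27
`m = a + 6` → m = -21
So a = -27

Answer: -27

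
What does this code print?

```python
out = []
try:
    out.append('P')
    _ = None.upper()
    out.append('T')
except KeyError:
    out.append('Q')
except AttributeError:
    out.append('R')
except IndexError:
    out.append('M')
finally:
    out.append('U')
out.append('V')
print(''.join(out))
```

Execution trace: 'P' (try body) → 'R' (except AttributeError) → 'U' (finally) → 'V' (after the try/except). Output: PRUV

Answer: PRUV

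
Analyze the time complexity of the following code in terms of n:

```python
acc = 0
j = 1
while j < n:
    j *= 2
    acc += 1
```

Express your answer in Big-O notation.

Each loop level contributes: log n. Multiplying the contributions gives O(log n).

Answer: O(log n)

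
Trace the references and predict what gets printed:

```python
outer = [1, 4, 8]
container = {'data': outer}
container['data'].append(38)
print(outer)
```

Key concept: dict holds reference to list.
Step by step:
`outer = [1, 4, 8]` → outer = [1, 4, 8]
`container = {'data': outer}` → container = {'data': [1, 4, 8]}
`container['data'].append(38)` → outer = [1, 4, 8, 38]; container = {'data': [1, 4, 8, 38]}
`print(outer)` → prints [1, 4, 8, 38]

Answer: [1, 4, 8, 38]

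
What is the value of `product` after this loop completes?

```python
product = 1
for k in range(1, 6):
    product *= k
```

5! = 120
`product` takes the values: 1 → 2 → 6 → 24 → 120

Answer: 120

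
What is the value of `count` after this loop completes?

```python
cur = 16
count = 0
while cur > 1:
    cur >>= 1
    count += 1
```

Count right shifts until 1
`count` takes the values: 0 → 1 → 2 → 3 → 4

Answer: 4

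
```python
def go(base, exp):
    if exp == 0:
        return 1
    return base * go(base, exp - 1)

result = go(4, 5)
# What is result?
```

go(4, 5) = 4 * 4 * 4 * 4 * 4 = 1024

Answer: 1024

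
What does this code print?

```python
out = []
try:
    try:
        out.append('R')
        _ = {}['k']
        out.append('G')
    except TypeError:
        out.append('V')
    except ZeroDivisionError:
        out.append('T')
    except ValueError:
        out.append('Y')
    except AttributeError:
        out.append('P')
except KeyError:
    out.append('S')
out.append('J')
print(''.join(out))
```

Execution trace: 'R' (try body) → 'S' (outer except KeyError) → 'J' (after the try/except). Output: RSJ

Answer: RSJ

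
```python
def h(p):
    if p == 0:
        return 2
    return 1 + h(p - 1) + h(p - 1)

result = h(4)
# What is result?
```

h(p) = 1 + 2·h(p-1), h(0)=2. Closed form: (2+1)·2^4 - 1 = 47.

Answer: 47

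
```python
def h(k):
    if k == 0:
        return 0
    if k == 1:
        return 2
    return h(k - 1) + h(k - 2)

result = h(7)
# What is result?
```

Build up from base cases: h(0)=0, h(1)=2, h(2)=2, h(3)=4, h(4)=6, h(5)=10, h(6)=16, ..., h(7)=26

Answer: 26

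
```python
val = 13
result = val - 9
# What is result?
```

Trace:
`val = 13` → val = 13
`result = val - 9` → result = 4
So result = 4

Answer: 4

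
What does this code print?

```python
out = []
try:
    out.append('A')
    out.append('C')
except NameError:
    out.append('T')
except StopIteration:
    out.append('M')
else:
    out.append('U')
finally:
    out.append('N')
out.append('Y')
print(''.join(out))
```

Execution trace: 'A' (try body) → 'C' (try body, no exception) → 'U' (else) → 'N' (finally) → 'Y' (after the try/except). Output: ACUNY

Answer: ACUNY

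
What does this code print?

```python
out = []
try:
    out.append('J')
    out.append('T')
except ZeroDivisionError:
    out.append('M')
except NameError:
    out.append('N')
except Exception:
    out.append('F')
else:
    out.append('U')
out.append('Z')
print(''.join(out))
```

Execution trace: 'J' (try body) → 'T' (try body, no exception) → 'U' (else) → 'Z' (after the try/except). Output: JTUZ

Answer: JTUZ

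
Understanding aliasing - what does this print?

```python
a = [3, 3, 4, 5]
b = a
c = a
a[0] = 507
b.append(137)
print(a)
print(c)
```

Key concept: multiple aliases.
Step by step:
`a = [3, 3, 4, 5]` → a = [3, 3, 4, 5]
`b = a` → b = [3, 3, 4, 5] (same object as a)
`c = a` → c = [3, 3, 4, 5] (same object as a, b)
`a[0] = 507` → a = [507, 3, 4, 5] (same object as b, c); b = [507, 3, 4, 5] (same object as a, c); c = [507, 3, 4, 5] (same object as a, b)
`b.append(137)` → a = [507, 3, 4, 5, 137] (same object as b, c); b = [507, 3, 4, 5, 137] (same object as a, c); c = [507, 3, 4, 5, 137] (same object as a, b)
`print(a)` → prints [507, 3, 4, 5, 137]
`print(c)` → prints [507, 3, 4, 5, 137]

Answer:
[507, 3, 4, 5, 137]
[507, 3, 4, 5, 137]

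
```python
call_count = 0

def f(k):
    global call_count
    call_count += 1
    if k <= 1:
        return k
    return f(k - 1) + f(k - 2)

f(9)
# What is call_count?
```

Calls(k) = 1 + Calls(k-1) + Calls(k-2); Calls(0)=Calls(1)=1. For k=9 this gives 109.

Answer: 109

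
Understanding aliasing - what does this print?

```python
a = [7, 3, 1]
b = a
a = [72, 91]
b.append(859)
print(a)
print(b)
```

Key concept: rebinding vs mutation: a is rebound to a new list, b still points at the original.
Step by step:
`a = [7, 3, 1]` → a = [7, 3, 1]
`b = a` → b = [7, 3, 1] (same object as a)
`a = [72, 91]` → a = [72, 91]
`b.append(859)` → b = [7, 3, 1, 859]
`print(a)` → prints [72, 91]
`print(b)` → prints [7, 3, 1, 859]

Answer:
[72, 91]
[7, 3, 1, 859]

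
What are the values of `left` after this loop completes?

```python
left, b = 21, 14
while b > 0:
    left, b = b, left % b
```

GCD of 21 and 14
`left` takes the values: 21 → 14 → 7

Answer: 7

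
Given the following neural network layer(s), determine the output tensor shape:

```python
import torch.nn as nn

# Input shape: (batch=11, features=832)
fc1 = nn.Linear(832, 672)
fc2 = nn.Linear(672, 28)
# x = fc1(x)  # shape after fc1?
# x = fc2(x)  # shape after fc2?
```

Input: (11, 832) -> after fc1: (11, 672) -> Output: (11, 28)

Answer: (11, 28)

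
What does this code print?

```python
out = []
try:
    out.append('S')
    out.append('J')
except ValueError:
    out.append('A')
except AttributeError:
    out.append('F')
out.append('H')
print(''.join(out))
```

Execution trace: 'S' (try body) → 'J' (try body, no exception) → 'H' (after the try/except). Output: SJH

Answer: SJH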